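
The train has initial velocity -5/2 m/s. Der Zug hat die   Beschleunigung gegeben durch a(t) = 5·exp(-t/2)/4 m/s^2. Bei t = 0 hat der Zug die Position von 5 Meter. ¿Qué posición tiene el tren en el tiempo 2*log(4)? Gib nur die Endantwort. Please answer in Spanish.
x(2*log(4)) = 5/4.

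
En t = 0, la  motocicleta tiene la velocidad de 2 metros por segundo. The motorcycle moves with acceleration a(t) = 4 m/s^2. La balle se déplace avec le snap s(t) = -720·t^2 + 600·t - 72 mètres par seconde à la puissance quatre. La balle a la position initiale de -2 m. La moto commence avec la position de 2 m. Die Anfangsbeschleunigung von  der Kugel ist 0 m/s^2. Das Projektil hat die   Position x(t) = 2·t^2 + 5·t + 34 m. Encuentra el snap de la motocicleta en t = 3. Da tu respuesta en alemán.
Um dies zu lösen, müssen wir 2 Ableitungen unserer Gleichung für die Beschleunigung a(t) = 4 nehmen. Mit d/dt von a(t) finden wir j(t) = 0. Durch Ableiten von dem Ruck erhalten wir den Snap: s(t) = 0. Mit s(t) = 0 und Einsetzen von t = 3, finden wir s = 0.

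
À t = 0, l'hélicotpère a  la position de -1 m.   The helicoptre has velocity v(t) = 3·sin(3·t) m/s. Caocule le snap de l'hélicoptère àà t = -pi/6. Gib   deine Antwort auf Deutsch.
Ausgehend von der Geschwindigkeit v(t) = 3·sin(3·t), nehmen wir 3 Ableitungen. Mit d/dt von v(t) finden wir a(t) = 9·cos(3·t). Die Ableitung von der Beschleunigung ergibt den Ruck: j(t) = -27·sin(3·t). Mit d/dt von j(t) finden wir s(t) = -81·cos(3·t). Aus der Gleichung für den Snap s(t) = -81·cos(3·t), setzen wir t = -pi/6 ein und erhalten s = 0.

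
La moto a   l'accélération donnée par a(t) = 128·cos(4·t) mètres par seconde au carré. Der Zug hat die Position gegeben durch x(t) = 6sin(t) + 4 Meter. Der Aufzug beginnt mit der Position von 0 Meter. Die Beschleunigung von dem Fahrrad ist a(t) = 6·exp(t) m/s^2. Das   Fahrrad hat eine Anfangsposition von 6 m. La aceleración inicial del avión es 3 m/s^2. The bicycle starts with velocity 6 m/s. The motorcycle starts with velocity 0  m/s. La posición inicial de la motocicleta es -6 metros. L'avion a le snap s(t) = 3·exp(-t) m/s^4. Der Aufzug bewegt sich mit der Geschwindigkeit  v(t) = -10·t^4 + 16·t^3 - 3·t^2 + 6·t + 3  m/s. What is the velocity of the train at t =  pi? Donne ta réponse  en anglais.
We must differentiate our position equation x(t) = 6·sin(t) + 4 1 time. Differentiating position, we get velocity: v(t) = 6·cos(t). Using v(t) = 6·cos(t) and substituting t = pi, we find v = -6.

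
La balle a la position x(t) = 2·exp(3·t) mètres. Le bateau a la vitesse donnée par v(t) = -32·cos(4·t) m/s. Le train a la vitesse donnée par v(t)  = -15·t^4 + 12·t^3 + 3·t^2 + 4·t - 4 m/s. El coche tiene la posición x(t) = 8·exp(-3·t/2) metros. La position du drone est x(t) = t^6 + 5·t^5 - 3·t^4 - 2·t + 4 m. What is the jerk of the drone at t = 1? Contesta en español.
Partiendo de la posición x(t) = t^6 + 5·t^5 - 3·t^4 - 2·t + 4, tomamos 3 derivadas. Derivando la posición, obtenemos la velocidad: v(t) = 6·t^5 + 25·t^4 - 12·t^3 - 2. Tomando d/dt de v(t), encontramos a(t) = 30·t^4 + 100·t^3 - 36·t^2. Tomando d/dt de a(t), encontramos j(t) = 120·t^3 + 300·t^2 - 72·t. Usando j(t) = 120·t^3 + 300·t^2 - 72·t y sustituyendo t = 1, encontramos j = 348.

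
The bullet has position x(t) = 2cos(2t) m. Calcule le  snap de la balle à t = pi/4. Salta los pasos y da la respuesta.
Le snap à t = pi/4 est s = 0.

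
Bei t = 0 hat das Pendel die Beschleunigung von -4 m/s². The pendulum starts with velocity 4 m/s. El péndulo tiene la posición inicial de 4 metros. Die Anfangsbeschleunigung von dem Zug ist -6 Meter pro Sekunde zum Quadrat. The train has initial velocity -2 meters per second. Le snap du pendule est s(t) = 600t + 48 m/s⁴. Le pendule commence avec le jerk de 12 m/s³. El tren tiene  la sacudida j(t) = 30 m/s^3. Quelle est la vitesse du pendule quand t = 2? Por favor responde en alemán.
Wir müssen unsere Gleichung für den Snap s(t) = 600·t + 48 3-mal integrieren. Mit ∫s(t)dt und Anwendung von j(0) = 12, finden wir j(t) = 300·t^2 + 48·t + 12. Durch Integration von dem Ruck und Verwendung der Anfangsbedingung a(0) = -4, erhalten wir a(t) = 100·t^3 + 24·t^2 + 12·t - 4. Die Stammfunktion von der Beschleunigung ist die Geschwindigkeit. Mit v(0) = 4 erhalten wir v(t) = 25·t^4 + 8·t^3 + 6·t^2 - 4·t + 4. Wir haben die Geschwindigkeit v(t) = 25·t^4 + 8·t^3 + 6·t^2 - 4·t + 4. Durch Einsetzen von t = 2: v(2) = 484.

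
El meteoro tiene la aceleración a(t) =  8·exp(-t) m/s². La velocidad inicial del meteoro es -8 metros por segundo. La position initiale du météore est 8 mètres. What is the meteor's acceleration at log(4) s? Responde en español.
De la ecuación de la aceleración a(t) = 8·exp(-t), sustituimos t = log(4) para obtener a = 2.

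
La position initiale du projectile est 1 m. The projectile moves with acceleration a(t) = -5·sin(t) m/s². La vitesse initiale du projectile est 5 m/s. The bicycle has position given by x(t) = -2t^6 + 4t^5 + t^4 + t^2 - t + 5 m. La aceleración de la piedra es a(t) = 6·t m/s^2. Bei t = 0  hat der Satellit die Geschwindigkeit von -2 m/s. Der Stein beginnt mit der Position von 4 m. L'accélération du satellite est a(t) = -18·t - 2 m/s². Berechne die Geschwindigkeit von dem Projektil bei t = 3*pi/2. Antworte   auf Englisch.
We must find the antiderivative of our acceleration equation a(t) = -5·sin(t) 1 time. The integral of acceleration, with v(0) = 5, gives velocity: v(t) = 5·cos(t). From the given velocity equation v(t) = 5·cos(t), we substitute t = 3*pi/2 to get v = 0.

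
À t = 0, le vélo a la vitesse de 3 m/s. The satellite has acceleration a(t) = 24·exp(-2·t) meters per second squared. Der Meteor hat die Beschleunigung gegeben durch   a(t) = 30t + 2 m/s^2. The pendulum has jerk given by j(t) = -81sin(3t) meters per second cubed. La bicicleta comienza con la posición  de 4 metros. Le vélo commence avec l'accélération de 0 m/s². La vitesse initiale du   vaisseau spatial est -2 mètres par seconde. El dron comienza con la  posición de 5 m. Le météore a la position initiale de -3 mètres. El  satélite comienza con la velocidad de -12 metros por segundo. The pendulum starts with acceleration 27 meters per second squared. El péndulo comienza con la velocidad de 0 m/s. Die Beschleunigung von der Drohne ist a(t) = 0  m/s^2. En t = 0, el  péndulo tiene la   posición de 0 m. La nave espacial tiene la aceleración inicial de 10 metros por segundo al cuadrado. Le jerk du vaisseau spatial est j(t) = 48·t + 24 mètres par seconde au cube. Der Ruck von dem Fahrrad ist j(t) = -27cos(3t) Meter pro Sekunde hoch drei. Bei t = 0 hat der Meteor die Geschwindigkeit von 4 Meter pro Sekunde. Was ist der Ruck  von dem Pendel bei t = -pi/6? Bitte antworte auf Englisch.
We have jerk j(t) = -81·sin(3·t). Substituting t = -pi/6: j(-pi/6) = 81.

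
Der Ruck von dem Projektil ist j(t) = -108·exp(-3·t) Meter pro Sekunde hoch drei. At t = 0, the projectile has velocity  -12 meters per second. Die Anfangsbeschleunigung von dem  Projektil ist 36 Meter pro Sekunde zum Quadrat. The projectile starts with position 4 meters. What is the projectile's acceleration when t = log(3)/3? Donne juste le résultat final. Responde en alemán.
a(log(3)/3) = 12.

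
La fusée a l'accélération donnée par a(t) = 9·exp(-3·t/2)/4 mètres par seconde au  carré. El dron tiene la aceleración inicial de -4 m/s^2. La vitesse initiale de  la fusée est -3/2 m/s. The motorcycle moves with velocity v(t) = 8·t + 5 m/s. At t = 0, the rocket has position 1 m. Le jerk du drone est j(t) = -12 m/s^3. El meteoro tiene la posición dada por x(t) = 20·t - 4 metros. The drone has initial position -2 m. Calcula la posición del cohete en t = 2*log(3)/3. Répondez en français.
Pour résoudre ceci, nous devons prendre 2 primitives de notre équation de l'accélération a(t) = 9·exp(-3·t/2)/4. La primitive de l'accélération est la vitesse. En utilisant v(0) = -3/2, nous obtenons v(t) = -3·exp(-3·t/2)/2. L'intégrale de la vitesse, avec x(0) = 1, donne la position: x(t) = exp(-3·t/2). Nous avons la position x(t) = exp(-3·t/2). En substituant t = 2*log(3)/3: x(2*log(3)/3) = 1/3.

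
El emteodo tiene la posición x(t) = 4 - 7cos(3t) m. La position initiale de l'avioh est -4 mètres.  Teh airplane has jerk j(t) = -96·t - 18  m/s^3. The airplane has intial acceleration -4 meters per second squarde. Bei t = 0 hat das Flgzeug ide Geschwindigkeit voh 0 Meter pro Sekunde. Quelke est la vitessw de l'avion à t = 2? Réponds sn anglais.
We must find the integral of our jerk equation j(t) = -96·t - 18 2 times. Integrating jerk and using the initial condition a(0) = -4, we get a(t) = -48·t^2 - 18·t - 4. The antiderivative of acceleration is velocity. Using v(0) = 0, we get v(t) = t·(-16·t^2 - 9·t - 4). Using v(t) = t·(-16·t^2 - 9·t - 4) and substituting t = 2, we find v = -172.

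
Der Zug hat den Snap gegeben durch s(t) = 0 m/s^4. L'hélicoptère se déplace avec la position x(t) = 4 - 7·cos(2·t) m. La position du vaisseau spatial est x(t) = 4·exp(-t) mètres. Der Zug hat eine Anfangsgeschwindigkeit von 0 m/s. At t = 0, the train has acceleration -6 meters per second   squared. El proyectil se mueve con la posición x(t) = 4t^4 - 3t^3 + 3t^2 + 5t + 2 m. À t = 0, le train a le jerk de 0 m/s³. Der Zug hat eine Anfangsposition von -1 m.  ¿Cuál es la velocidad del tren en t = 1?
Necesitamos integrar nuestra ecuación del snap s(t) = 0 3 veces. Integrando el snap y usando la condición inicial j(0) = 0, obtenemos j(t) = 0. Integrando la sacudida y usando la condición inicial a(0) = -6, obtenemos a(t) = -6. Integrando la aceleración y usando la condición inicial v(0) = 0, obtenemos v(t) = -6·t. Usando v(t) = -6·t y sustituyendo t = 1, encontramos v = -6.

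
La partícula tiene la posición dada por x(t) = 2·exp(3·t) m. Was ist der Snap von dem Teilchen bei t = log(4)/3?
Ausgehend von der Position x(t) = 2·exp(3·t), nehmen wir 4 Ableitungen. Die Ableitung von der Position ergibt die Geschwindigkeit: v(t) = 6·exp(3·t). Durch Ableiten von der Geschwindigkeit erhalten wir die Beschleunigung: a(t) = 18·exp(3·t). Mit d/dt von a(t) finden wir j(t) = 54·exp(3·t). Die Ableitung von dem Ruck ergibt den Snap: s(t) = 162·exp(3·t). Mit s(t) = 162·exp(3·t) und Einsetzen von t = log(4)/3, finden wir s = 648.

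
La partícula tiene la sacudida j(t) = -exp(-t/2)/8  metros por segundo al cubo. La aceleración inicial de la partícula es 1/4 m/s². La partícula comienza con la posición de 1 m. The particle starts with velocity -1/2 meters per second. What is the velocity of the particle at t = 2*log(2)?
To find the answer, we compute 2 antiderivatives of j(t) = -exp(-t/2)/8. Taking ∫j(t)dt and applying a(0) = 1/4, we find a(t) = exp(-t/2)/4. The antiderivative of acceleration, with v(0) = -1/2, gives velocity: v(t) = -exp(-t/2)/2. We have velocity v(t) = -exp(-t/2)/2. Substituting t = 2*log(2): v(2*log(2)) = -1/4.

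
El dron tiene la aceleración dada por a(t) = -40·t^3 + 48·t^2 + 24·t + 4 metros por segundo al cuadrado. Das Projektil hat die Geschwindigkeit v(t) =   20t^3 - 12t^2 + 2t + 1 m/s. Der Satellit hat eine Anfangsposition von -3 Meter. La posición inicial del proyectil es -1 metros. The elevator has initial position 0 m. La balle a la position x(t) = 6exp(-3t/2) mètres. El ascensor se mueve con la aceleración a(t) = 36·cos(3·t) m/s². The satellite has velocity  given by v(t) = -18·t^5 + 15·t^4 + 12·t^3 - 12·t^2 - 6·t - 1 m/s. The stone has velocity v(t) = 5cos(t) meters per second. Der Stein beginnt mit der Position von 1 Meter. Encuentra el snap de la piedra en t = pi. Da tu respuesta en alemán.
Wir müssen unsere Gleichung für die Geschwindigkeit v(t) = 5·cos(t) 3-mal ableiten. Mit d/dt von v(t) finden wir a(t) = -5·sin(t). Mit d/dt von a(t) finden wir j(t) = -5·cos(t). Mit d/dt von j(t) finden wir s(t) = 5·sin(t). Wir haben den Snap s(t) = 5·sin(t). Durch Einsetzen von t = pi: s(pi) = 0.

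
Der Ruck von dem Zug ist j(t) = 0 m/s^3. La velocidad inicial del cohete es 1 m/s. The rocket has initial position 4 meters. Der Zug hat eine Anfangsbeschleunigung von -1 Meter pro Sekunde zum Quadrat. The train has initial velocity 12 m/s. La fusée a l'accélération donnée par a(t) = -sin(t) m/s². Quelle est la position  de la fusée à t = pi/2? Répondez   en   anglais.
We need to integrate our acceleration equation a(t) = -sin(t) 2 times. Finding the antiderivative of a(t) and using v(0) = 1: v(t) = cos(t). Integrating velocity and using the initial condition x(0) = 4, we get x(t) = sin(t) + 4. We have position x(t) = sin(t) + 4. Substituting t = pi/2: x(pi/2) = 5.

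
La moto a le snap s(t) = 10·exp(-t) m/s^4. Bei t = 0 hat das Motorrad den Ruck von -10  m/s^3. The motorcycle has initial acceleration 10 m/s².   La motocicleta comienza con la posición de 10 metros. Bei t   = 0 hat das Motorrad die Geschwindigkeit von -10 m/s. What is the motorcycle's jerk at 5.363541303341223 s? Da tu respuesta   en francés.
Pour résoudre ceci, nous devons prendre 1 intégrale de notre équation du snap s(t) = 10·exp(-t). L'intégrale du snap, avec j(0) = -10, donne le jerk: j(t) = -10·exp(-t). En utilisant j(t) = -10·exp(-t) et en substituant t = 5.363541303341223, nous trouvons j = -0.0468428821494392.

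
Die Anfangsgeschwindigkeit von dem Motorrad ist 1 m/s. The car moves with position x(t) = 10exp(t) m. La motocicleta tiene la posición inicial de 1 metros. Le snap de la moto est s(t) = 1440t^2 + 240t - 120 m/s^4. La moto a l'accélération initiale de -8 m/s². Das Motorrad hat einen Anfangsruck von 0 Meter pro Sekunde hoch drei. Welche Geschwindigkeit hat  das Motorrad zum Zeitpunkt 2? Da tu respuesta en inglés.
To solve this, we need to take 3 integrals of our snap equation s(t) = 1440·t^2 + 240·t - 120. Finding the antiderivative of s(t) and using j(0) = 0: j(t) = 120·t·(4·t^2 + t - 1). Taking ∫j(t)dt and applying a(0) = -8, we find a(t) = 120·t^4 + 40·t^3 - 60·t^2 - 8. The antiderivative of acceleration, with v(0) = 1, gives velocity: v(t) = 24·t^5 + 10·t^4 - 20·t^3 - 8·t + 1. Using v(t) = 24·t^5 + 10·t^4 - 20·t^3 - 8·t + 1 and substituting t = 2, we find v = 753.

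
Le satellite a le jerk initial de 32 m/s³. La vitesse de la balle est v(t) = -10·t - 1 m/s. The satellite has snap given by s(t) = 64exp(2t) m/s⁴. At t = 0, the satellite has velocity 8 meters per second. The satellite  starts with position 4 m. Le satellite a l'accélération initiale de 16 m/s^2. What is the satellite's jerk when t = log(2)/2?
To find the answer, we compute 1 antiderivative of s(t) = 64·exp(2·t). Finding the antiderivative of s(t) and using j(0) = 32: j(t) = 32·exp(2·t). From the given jerk equation j(t) = 32·exp(2·t), we substitute t = log(2)/2 to get j = 64.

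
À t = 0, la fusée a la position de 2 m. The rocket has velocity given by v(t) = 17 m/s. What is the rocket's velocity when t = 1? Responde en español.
Usando v(t) = 17 y sustituyendo t = 1, encontramos v = 17.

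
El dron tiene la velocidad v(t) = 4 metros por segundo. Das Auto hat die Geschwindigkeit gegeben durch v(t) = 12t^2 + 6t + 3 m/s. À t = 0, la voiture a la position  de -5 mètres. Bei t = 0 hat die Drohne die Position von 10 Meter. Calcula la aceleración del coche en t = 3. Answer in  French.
En partant de la vitesse v(t) = 12·t^2 + 6·t + 3, nous prenons 1 dérivée. En prenant d/dt de v(t), nous trouvons a(t) = 24·t + 6. De l'équation de l'accélération a(t) = 24·t + 6, nous substituons t = 3 pour obtenir a = 78.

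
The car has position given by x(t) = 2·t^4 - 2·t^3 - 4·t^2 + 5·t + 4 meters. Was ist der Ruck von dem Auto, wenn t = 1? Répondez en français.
En partant de la position x(t) = 2·t^4 - 2·t^3 - 4·t^2 + 5·t + 4, nous prenons 3 dérivées. En prenant d/dt de x(t), nous trouvons v(t) = 8·t^3 - 6·t^2 - 8·t + 5. En prenant d/dt de v(t), nous trouvons a(t) = 24·t^2 - 12·t - 8. En dérivant l'accélération, nous obtenons le jerk: j(t) = 48·t - 12. Nous avons le jerk j(t) = 48·t - 12. En substituant t = 1: j(1) = 36.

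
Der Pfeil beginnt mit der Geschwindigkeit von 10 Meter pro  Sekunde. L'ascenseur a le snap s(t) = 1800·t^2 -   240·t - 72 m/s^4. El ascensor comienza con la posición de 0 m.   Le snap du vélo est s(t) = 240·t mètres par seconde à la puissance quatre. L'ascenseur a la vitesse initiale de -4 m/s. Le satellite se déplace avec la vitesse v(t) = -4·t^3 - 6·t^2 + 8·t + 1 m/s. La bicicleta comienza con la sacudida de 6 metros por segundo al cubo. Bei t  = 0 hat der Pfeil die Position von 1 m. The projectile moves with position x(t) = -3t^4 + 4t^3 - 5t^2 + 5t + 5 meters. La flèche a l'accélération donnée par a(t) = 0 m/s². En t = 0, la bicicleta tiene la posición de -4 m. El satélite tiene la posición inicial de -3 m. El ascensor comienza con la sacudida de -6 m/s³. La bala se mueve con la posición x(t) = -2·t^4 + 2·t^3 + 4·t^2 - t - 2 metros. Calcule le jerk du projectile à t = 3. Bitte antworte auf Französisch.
Nous devons dériver notre équation de la position x(t) = -3·t^4 + 4·t^3 - 5·t^2 + 5·t + 5 3 fois. En prenant d/dt de x(t), nous trouvons v(t) = -12·t^3 + 12·t^2 - 10·t + 5. En dérivant la vitesse, nous obtenons l'accélération: a(t) = -36·t^2 + 24·t - 10. En prenant d/dt de a(t), nous trouvons j(t) = 24 - 72·t. Nous avons le jerk j(t) = 24 - 72·t. En substituant t = 3: j(3) = -192.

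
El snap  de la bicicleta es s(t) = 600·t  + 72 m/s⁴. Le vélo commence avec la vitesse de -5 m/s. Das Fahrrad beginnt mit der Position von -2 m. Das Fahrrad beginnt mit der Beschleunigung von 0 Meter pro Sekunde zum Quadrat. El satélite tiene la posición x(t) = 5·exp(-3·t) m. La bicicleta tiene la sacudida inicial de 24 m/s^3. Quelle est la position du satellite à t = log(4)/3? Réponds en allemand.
Mit x(t) = 5·exp(-3·t) und Einsetzen von t = log(4)/3, finden wir x = 5/4.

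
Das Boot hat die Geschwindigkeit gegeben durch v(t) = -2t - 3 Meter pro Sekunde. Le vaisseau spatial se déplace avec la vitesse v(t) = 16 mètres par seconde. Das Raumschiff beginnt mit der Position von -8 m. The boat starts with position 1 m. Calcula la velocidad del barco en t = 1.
Usando v(t) = -2·t - 3 y sustituyendo t = 1, encontramos v = -5.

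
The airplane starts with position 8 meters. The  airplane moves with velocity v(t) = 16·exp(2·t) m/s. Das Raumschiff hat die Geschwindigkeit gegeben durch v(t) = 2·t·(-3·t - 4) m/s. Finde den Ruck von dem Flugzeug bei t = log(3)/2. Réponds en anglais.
Starting from velocity v(t) = 16·exp(2·t), we take 2 derivatives. Taking d/dt of v(t), we find a(t) = 32·exp(2·t). Differentiating acceleration, we get jerk: j(t) = 64·exp(2·t). Using j(t) = 64·exp(2·t) and substituting t = log(3)/2, we find j = 192.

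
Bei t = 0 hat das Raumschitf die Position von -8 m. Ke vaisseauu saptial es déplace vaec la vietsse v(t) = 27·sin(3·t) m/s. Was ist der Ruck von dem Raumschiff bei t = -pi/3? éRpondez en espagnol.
Para resolver esto, necesitamos tomar 2 derivadas de nuestra ecuación de la velocidad v(t) = 27·sin(3·t). La derivada de la velocidad da la aceleración: a(t) = 81·cos(3·t). La derivada de la aceleración da la sacudida: j(t) = -243·sin(3·t). De la ecuación de la sacudida j(t) = -243·sin(3·t), sustituimos t = -pi/3 para obtener j = 0.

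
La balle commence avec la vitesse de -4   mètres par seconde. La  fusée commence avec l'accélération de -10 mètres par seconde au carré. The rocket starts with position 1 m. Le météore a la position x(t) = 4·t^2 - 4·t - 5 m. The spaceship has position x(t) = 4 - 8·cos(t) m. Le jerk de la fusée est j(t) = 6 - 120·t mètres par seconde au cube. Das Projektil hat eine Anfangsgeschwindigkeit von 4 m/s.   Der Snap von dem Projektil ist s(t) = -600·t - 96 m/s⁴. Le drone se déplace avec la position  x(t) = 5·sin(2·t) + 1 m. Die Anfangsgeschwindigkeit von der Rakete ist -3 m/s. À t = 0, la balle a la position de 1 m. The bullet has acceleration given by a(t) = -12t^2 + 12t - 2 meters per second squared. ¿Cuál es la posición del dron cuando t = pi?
De la ecuación de la posición x(t) = 5·sin(2·t) + 1, sustituimos t = pi para obtener x = 1.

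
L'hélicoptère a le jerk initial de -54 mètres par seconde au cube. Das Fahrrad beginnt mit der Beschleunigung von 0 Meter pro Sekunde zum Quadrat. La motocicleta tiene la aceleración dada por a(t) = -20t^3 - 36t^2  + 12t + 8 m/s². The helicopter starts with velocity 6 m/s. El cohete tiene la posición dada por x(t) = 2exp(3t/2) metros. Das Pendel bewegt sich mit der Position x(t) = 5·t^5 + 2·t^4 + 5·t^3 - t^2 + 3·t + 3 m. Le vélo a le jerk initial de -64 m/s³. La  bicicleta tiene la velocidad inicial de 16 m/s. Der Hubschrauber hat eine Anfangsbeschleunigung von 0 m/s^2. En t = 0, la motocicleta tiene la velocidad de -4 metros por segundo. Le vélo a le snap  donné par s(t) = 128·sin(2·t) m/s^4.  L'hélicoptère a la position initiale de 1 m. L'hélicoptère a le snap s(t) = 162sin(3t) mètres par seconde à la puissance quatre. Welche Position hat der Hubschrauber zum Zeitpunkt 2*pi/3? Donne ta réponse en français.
En partant du snap s(t) = 162·sin(3·t), nous prenons 4 intégrales. En prenant ∫s(t)dt et en appliquant j(0) = -54, nous trouvons j(t) = -54·cos(3·t). En intégrant le jerk et en utilisant la condition initiale a(0) = 0, nous obtenons a(t) = -18·sin(3·t). En intégrant l'accélération et en utilisant la condition initiale v(0) = 6, nous obtenons v(t) = 6·cos(3·t). La primitive de la vitesse, avec x(0) = 1, donne la position: x(t) = 2·sin(3·t) + 1. En utilisant x(t) = 2·sin(3·t) + 1 et en substituant t = 2*pi/3, nous trouvons x = 1.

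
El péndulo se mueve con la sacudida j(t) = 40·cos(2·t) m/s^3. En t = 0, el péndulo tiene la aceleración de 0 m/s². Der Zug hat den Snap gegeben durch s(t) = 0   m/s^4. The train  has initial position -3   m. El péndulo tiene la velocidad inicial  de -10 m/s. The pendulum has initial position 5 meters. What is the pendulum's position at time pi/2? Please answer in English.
To find the answer, we compute 3 antiderivatives of j(t) = 40·cos(2·t). The integral of jerk, with a(0) = 0, gives acceleration: a(t) = 20·sin(2·t). The antiderivative of acceleration, with v(0) = -10, gives velocity: v(t) = -10·cos(2·t). Taking ∫v(t)dt and applying x(0) = 5, we find x(t) = 5 - 5·sin(2·t). We have position x(t) = 5 - 5·sin(2·t). Substituting t = pi/2: x(pi/2) = 5.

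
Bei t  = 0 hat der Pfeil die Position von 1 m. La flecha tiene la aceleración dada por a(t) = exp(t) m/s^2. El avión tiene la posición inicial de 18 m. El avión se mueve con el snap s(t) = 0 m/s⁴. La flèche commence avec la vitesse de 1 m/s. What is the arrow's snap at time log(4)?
To solve this, we need to take 2 derivatives of our acceleration equation a(t) = exp(t). Differentiating acceleration, we get jerk: j(t) = exp(t). The derivative of jerk gives snap: s(t) = exp(t). From the given snap equation s(t) = exp(t), we substitute t = log(4) to get s = 4.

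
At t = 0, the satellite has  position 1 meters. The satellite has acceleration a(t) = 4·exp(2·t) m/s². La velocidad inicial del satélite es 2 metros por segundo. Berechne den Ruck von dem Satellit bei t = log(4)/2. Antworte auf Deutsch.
Ausgehend von der Beschleunigung a(t) = 4·exp(2·t), nehmen wir 1 Ableitung. Durch Ableiten von der Beschleunigung erhalten wir den Ruck: j(t) = 8·exp(2·t). Wir haben den Ruck j(t) = 8·exp(2·t). Durch Einsetzen von t = log(4)/2: j(log(4)/2) = 32.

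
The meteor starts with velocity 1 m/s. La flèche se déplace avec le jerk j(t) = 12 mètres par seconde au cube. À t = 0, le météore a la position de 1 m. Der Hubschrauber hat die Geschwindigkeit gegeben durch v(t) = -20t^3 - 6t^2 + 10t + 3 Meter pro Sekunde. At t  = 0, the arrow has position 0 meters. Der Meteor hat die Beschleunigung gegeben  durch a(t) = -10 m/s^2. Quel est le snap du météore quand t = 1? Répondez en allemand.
Ausgehend von der Beschleunigung a(t) = -10, nehmen wir 2 Ableitungen. Die Ableitung von der Beschleunigung ergibt den Ruck: j(t) = 0. Durch Ableiten von dem Ruck erhalten wir den Snap: s(t) = 0. Aus der Gleichung für den Snap s(t) = 0, setzen wir t = 1 ein und erhalten s = 0.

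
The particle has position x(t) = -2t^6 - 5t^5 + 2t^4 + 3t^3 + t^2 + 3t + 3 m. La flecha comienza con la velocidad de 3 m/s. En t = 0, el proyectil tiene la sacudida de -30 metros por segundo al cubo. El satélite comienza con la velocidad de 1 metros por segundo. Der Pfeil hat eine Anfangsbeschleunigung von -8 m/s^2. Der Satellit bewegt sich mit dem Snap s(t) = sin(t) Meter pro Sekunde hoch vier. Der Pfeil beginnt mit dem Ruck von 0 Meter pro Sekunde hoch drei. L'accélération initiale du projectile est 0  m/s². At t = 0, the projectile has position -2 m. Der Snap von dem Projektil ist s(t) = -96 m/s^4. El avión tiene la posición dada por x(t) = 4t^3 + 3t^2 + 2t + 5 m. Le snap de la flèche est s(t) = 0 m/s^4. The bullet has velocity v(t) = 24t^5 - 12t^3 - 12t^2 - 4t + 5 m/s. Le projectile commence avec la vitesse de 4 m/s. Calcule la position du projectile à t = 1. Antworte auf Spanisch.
Para resolver esto, necesitamos tomar 4 antiderivadas de nuestra ecuación del snap s(t) = -96. La antiderivada del snap, con j(0) = -30, da la sacudida: j(t) = -96·t - 30. Tomando ∫j(t)dt y aplicando a(0) = 0, encontramos a(t) = 6·t·(-8·t - 5). Tomando ∫a(t)dt y aplicando v(0) = 4, encontramos v(t) = -16·t^3 - 15·t^2 + 4. Tomando ∫v(t)dt y aplicando x(0) = -2, encontramos x(t) = -4·t^4 - 5·t^3 + 4·t - 2. Usando x(t) = -4·t^4 - 5·t^3 + 4·t - 2 y sustituyendo t = 1, encontramos x = -7.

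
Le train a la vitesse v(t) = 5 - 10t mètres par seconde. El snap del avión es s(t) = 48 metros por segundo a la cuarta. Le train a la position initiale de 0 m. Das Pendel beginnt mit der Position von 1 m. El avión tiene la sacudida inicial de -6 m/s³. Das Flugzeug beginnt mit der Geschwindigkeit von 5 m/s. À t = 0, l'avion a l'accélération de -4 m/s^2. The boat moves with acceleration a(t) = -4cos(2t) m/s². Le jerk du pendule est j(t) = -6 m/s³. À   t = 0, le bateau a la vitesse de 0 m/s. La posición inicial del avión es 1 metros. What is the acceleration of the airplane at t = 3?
We must find the integral of our snap equation s(t) = 48 2 times. Integrating snap and using the initial condition j(0) = -6, we get j(t) = 48·t - 6. Taking ∫j(t)dt and applying a(0) = -4, we find a(t) = 24·t^2 - 6·t - 4. We have acceleration a(t) = 24·t^2 - 6·t - 4. Substituting t = 3: a(3) = 194.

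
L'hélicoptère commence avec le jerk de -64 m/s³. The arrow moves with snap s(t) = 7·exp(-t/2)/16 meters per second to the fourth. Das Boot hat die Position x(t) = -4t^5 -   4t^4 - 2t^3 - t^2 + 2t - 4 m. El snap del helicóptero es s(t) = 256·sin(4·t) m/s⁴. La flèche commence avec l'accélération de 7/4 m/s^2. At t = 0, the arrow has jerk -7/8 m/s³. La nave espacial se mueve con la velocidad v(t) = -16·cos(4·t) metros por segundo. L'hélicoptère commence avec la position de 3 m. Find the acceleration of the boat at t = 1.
We must differentiate our position equation x(t) = -4·t^5 - 4·t^4 - 2·t^3 - t^2 + 2·t - 4 2 times. The derivative of position gives velocity: v(t) = -20·t^4 - 16·t^3 - 6·t^2 - 2·t + 2. Taking d/dt of v(t), we find a(t) = -80·t^3 - 48·t^2 - 12·t - 2. We have acceleration a(t) = -80·t^3 - 48·t^2 - 12·t - 2. Substituting t = 1: a(1) = -142.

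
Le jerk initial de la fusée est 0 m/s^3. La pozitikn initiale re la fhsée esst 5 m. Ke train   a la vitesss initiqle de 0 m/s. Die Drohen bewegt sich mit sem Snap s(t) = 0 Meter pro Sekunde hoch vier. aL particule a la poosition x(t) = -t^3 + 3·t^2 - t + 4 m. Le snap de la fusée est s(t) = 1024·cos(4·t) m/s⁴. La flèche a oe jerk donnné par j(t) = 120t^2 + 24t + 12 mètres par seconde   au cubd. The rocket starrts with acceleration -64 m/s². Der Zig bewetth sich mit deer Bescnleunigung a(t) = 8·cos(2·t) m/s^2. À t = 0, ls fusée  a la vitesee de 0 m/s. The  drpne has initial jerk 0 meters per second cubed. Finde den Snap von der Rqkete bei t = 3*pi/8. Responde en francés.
De l'équation du snap s(t) = 1024·cos(4·t), nous substituons t = 3*pi/8 pour obtenir s = 0.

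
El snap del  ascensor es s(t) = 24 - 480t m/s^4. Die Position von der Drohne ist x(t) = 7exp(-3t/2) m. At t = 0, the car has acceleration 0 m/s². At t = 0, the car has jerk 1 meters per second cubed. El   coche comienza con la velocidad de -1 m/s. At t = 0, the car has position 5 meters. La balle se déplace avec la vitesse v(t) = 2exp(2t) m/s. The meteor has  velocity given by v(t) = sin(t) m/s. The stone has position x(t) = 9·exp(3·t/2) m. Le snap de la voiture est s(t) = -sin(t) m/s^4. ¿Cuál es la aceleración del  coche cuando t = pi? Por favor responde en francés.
Pour résoudre ceci, nous devons prendre 2 primitives de notre équation du snap s(t) = -sin(t). En intégrant le snap et en utilisant la condition initiale j(0) = 1, nous obtenons j(t) = cos(t). En prenant ∫j(t)dt et en appliquant a(0) = 0, nous trouvons a(t) = sin(t). En utilisant a(t) = sin(t) et en substituant t = pi, nous trouvons a = 0.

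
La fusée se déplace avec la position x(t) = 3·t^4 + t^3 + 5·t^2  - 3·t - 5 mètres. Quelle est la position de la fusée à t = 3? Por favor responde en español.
De la ecuación de la posición x(t) = 3·t^4 + t^3 + 5·t^2 - 3·t - 5, sustituimos t = 3 para obtener x = 301.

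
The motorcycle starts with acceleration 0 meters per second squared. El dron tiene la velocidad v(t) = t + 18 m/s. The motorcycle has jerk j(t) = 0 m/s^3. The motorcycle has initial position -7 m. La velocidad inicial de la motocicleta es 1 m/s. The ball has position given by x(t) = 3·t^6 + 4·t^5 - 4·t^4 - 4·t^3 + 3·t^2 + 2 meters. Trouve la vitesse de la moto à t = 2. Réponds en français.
Pour résoudre ceci, nous devons prendre 2 intégrales de notre équation du jerk j(t) = 0. L'intégrale du jerk, avec a(0) = 0, donne l'accélération: a(t) = 0. La primitive de l'accélération est la vitesse. En utilisant v(0) = 1, nous obtenons v(t) = 1. En utilisant v(t) = 1 et en substituant t = 2, nous trouvons v = 1.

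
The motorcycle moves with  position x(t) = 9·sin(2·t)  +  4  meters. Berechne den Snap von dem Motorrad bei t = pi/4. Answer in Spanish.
Partiendo de la posición x(t) = 9·sin(2·t) + 4, tomamos 4 derivadas. Tomando d/dt de x(t), encontramos v(t) = 18·cos(2·t). Tomando d/dt de v(t), encontramos a(t) = -36·sin(2·t). La derivada de la aceleración da la sacudida: j(t) = -72·cos(2·t). Tomando d/dt de j(t), encontramos s(t) = 144·sin(2·t). De la ecuación del snap s(t) = 144·sin(2·t), sustituimos t = pi/4 para obtener s = 144.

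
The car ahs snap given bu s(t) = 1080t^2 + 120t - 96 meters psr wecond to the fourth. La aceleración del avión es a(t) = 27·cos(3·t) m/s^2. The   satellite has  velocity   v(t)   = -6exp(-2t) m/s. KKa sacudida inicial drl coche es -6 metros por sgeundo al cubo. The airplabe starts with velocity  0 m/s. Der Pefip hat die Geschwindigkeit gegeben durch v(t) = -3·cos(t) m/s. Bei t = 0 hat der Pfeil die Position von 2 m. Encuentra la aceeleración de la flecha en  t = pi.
Debemos derivar nuestra ecuación de la velocidad v(t) = -3·cos(t) 1 vez. La derivada de la velocidad da la aceleración: a(t) = 3·sin(t). De la ecuación de la aceleración a(t) = 3·sin(t), sustituimos t = pi para obtener a = 0.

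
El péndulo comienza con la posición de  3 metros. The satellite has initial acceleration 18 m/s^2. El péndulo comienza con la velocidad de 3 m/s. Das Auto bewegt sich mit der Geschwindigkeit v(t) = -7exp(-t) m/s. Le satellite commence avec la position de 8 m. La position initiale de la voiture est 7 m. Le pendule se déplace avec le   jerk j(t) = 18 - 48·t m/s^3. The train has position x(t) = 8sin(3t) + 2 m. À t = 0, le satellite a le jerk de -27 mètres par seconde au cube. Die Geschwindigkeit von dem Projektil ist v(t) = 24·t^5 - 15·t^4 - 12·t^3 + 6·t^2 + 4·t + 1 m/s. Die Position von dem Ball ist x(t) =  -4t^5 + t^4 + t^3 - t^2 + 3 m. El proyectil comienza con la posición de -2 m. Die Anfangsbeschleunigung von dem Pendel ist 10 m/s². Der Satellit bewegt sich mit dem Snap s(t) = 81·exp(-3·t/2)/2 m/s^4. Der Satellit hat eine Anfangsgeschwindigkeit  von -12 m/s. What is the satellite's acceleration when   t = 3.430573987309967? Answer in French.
En partant du snap s(t) = 81·exp(-3·t/2)/2, nous prenons 2 intégrales. En intégrant le snap et en utilisant la condition initiale j(0) = -27, nous obtenons j(t) = -27·exp(-3·t/2). L'intégrale du jerk, avec a(0) = 18, donne l'accélération: a(t) = 18·exp(-3·t/2). Nous avons l'accélération a(t) = 18·exp(-3·t/2). En substituant t = 3.430573987309967: a(3.430573987309967) = 0.104822249727515.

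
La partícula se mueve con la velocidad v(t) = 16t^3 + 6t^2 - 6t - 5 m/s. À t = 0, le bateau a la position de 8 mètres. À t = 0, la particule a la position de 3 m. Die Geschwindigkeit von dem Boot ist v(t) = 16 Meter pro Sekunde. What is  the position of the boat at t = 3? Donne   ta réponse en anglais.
Starting from velocity v(t) = 16, we take 1 antiderivative. Integrating velocity and using the initial condition x(0) = 8, we get x(t) = 16·t + 8. Using x(t) = 16·t + 8 and substituting t = 3, we find x = 56.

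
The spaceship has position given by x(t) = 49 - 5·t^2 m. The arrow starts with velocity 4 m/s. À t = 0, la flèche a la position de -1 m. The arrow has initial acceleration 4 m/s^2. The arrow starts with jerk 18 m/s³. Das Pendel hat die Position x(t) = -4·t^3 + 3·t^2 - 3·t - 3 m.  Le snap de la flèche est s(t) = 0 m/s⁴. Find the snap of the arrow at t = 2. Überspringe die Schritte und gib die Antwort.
At t = 2, s = 0.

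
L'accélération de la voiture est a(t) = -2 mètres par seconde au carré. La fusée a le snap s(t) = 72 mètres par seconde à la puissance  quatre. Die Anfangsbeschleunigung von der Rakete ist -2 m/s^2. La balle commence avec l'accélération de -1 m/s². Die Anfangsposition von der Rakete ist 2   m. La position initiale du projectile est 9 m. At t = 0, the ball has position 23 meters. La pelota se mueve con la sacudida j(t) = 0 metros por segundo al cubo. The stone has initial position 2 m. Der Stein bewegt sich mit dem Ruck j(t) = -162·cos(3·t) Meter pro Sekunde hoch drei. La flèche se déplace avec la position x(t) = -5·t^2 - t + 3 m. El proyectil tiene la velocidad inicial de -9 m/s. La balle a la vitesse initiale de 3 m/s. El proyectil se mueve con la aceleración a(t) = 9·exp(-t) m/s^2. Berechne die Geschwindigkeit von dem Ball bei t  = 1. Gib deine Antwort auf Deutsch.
Wir müssen die Stammfunktion unserer Gleichung für den Ruck j(t) = 0 2-mal finden. Das Integral von dem Ruck, mit a(0) = -1, ergibt die Beschleunigung: a(t) = -1. Das Integral von der Beschleunigung, mit v(0) = 3, ergibt die Geschwindigkeit: v(t) = 3 - t. Aus der Gleichung für die Geschwindigkeit v(t) = 3 - t, setzen wir t = 1 ein und erhalten v = 2.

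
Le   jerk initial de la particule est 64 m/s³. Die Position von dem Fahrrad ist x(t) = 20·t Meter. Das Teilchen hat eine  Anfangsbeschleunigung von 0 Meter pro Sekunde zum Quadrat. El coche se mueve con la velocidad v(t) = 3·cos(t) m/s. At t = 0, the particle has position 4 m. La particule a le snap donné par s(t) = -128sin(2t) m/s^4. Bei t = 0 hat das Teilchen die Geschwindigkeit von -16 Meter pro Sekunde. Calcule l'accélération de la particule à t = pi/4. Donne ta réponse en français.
En partant du snap s(t) = -128·sin(2·t), nous prenons 2 intégrales. L'intégrale du snap est le jerk. En utilisant j(0) = 64, nous obtenons j(t) = 64·cos(2·t). La primitive du jerk est l'accélération. En utilisant a(0) = 0, nous obtenons a(t) = 32·sin(2·t). De l'équation de l'accélération a(t) = 32·sin(2·t), nous substituons t = pi/4 pour obtenir a = 32.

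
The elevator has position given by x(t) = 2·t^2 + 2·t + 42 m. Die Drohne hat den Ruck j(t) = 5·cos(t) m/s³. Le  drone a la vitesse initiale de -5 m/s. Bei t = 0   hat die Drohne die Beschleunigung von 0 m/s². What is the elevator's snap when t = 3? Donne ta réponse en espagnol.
Partiendo de la posición x(t) = 2·t^2 + 2·t + 42, tomamos 4 derivadas. La derivada de la posición da la velocidad: v(t) = 4·t + 2. Tomando d/dt de v(t), encontramos a(t) = 4. Tomando d/dt de a(t), encontramos j(t) = 0. Tomando d/dt de j(t), encontramos s(t) = 0. Usando s(t) = 0 y sustituyendo t = 3, encontramos s = 0.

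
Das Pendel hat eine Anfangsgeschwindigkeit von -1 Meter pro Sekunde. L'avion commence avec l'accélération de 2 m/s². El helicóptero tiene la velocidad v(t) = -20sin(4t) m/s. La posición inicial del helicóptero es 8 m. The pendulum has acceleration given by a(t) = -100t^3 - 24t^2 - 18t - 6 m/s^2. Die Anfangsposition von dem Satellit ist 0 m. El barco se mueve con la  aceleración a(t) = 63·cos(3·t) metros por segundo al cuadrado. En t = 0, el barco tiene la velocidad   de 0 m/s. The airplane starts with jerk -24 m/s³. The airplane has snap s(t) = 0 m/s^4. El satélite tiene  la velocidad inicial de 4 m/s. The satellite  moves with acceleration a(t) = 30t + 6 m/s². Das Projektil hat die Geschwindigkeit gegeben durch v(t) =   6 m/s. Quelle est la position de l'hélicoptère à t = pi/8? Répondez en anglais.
To find the answer, we compute 1 integral of v(t) = -20·sin(4·t). Taking ∫v(t)dt and applying x(0) = 8, we find x(t) = 5·cos(4·t) + 3. Using x(t) = 5·cos(4·t) + 3 and substituting t = pi/8, we find x = 3.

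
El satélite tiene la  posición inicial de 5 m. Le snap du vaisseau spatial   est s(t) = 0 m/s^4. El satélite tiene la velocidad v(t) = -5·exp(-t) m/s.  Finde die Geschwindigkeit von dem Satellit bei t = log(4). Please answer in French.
En utilisant v(t) = -5·exp(-t) et en substituant t = log(4), nous trouvons v = -5/4.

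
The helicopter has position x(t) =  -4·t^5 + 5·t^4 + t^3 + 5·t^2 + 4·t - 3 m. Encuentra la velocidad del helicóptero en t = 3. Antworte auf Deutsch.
Um dies zu lösen, müssen wir 1 Ableitung unserer Gleichung für die Position x(t) = -4·t^5 + 5·t^4 + t^3 + 5·t^2 + 4·t - 3 nehmen. Durch Ableiten von der Position erhalten wir die Geschwindigkeit: v(t) = -20·t^4 + 20·t^3 + 3·t^2 + 10·t + 4. Aus der Gleichung für die Geschwindigkeit v(t) = -20·t^4 + 20·t^3 + 3·t^2 + 10·t + 4, setzen wir t = 3 ein und erhalten v = -1019.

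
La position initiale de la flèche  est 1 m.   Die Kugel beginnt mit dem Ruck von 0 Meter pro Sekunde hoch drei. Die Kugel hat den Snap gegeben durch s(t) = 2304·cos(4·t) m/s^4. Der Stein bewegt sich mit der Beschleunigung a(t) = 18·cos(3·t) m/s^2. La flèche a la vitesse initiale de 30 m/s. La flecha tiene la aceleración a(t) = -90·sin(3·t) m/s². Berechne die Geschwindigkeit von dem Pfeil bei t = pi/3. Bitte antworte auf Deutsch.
Um dies zu lösen, müssen wir 1 Integral unserer Gleichung für die Beschleunigung a(t) = -90·sin(3·t) finden. Das Integral von der Beschleunigung, mit v(0) = 30, ergibt die Geschwindigkeit: v(t) = 30·cos(3·t). Wir haben die Geschwindigkeit v(t) = 30·cos(3·t). Durch Einsetzen von t = pi/3: v(pi/3) = -30.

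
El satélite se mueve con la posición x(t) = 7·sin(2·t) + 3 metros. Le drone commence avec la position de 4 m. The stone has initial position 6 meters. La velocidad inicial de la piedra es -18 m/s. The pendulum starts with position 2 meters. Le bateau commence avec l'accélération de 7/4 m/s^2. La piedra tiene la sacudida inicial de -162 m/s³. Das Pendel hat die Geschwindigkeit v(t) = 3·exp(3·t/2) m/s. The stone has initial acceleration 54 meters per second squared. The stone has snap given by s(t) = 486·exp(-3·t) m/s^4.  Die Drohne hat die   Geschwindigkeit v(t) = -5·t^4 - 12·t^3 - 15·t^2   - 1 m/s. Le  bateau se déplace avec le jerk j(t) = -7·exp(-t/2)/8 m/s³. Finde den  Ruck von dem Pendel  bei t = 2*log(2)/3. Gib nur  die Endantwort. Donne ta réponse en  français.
À t = 2*log(2)/3, j = 27/2.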